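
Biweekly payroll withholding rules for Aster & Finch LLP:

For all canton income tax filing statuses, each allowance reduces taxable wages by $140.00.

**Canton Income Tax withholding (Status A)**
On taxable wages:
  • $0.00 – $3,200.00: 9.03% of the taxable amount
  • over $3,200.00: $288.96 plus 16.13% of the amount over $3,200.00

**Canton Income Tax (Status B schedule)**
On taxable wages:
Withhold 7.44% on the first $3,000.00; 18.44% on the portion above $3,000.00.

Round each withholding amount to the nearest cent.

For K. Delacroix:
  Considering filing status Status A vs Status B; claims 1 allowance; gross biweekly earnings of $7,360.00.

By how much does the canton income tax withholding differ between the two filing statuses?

Canton Income Tax (Status A): taxable = $7,360.00 − 1×$140.00 = $7,220.00
  $288.96 + 16.13% × ($7,220.00 − $3,200.00) = $288.96 + 16.13% × $4,020.00 = $937.39
Canton Income Tax (Status B): taxable = $7,360.00 − 1×$140.00 = $7,220.00
  $223.20 + 18.44% × ($7,220.00 − $3,000.00) = $223.20 + 18.44% × $4,220.00 = $1,001.37
Difference: |$937.39 − $1,001.37| = $63.98 (higher under Status B)

$63.98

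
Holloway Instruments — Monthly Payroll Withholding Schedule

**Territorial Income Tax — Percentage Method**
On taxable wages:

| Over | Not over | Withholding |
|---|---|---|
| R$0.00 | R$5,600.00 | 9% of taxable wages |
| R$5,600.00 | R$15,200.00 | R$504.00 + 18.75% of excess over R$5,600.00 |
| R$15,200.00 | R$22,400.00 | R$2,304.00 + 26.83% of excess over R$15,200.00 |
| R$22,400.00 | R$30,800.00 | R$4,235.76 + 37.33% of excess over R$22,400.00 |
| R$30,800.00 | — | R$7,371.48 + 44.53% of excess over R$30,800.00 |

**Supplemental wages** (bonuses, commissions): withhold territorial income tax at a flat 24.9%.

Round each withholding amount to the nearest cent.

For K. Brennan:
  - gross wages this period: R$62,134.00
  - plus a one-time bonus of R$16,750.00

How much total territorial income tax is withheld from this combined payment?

Territorial Income Tax: taxable = R$62,134.00
  R$7,371.48 + 44.53% × (R$62,134.00 − R$30,800.00) = R$7,371.48 + 44.53% × R$31,334.00 = R$21,324.51
Supplemental (24.9% flat on bonus): 24.9% × R$16,750.00 = R$4,170.75
Total territorial income tax: R$21,324.51 + R$4,170.75 = R$25,495.26

R$25,495.26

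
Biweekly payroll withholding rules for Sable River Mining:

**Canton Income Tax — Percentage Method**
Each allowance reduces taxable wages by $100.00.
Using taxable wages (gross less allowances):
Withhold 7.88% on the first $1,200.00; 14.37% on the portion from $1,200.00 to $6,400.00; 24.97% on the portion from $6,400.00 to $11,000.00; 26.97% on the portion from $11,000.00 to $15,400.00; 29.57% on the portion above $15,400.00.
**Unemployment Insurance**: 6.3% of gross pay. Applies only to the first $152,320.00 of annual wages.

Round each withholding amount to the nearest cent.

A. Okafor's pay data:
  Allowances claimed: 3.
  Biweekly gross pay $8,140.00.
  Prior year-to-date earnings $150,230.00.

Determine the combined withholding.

Canton Income Tax: taxable = $8,140.00 − 3×$100.00 = $7,840.00
  $841.80 + 24.97% × ($7,840.00 − $6,400.00) = $841.80 + 24.97% × $1,440.00 = $1,201.37
Unemployment Insurance: cap $152,320.00 − YTD $150,230.00 = $2,090.00 subject; 6.3% × $2,090.00 = $131.67
Total: $1,201.37 + $131.67 = $1,333.04

$1,333.04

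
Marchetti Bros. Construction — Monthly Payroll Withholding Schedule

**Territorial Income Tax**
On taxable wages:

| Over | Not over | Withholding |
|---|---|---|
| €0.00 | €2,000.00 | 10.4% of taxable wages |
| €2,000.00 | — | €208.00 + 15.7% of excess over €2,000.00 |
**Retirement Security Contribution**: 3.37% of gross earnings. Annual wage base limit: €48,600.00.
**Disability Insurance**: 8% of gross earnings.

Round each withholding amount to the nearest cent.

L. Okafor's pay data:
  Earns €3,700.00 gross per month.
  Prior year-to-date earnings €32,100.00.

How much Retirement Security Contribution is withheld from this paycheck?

€124.69

Retirement Security Contribution: 3.37% × €3,700.00 = €124.69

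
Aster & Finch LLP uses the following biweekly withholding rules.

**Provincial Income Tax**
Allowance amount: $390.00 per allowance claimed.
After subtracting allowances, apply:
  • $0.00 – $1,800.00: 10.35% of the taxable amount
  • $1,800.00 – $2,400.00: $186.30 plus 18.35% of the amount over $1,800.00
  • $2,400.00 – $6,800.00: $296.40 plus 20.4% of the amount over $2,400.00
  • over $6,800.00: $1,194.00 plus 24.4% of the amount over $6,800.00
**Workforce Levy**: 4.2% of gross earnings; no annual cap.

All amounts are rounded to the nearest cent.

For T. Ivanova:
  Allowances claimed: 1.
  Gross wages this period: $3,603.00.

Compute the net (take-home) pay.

$2,989.42

Provincial Income Tax: taxable = $3,603.00 − 1×$390.00 = $3,213.00
  $296.40 + 20.4% × ($3,213.00 − $2,400.00) = $296.40 + 20.4% × $813.00 = $462.25
Workforce Levy: 4.2% × $3,603.00 = $151.33
Total withheld: $462.25 + $151.33 = $613.58
Net pay: $3,603.00 − $613.58 = $2,989.42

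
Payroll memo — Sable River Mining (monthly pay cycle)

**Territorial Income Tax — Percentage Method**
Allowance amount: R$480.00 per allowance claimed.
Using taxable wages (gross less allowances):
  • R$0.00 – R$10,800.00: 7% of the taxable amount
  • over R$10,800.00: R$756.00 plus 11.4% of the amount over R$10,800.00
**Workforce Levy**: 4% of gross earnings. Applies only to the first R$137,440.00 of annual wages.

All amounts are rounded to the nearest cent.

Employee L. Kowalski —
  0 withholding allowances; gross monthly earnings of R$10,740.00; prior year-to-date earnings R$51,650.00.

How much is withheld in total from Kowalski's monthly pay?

Territorial Income Tax: taxable = R$10,740.00
  7% × R$10,740.00 = R$751.80
Workforce Levy: 4% × R$10,740.00 = R$429.60
Total: R$751.80 + R$429.60 = R$1,181.40

R$1,181.40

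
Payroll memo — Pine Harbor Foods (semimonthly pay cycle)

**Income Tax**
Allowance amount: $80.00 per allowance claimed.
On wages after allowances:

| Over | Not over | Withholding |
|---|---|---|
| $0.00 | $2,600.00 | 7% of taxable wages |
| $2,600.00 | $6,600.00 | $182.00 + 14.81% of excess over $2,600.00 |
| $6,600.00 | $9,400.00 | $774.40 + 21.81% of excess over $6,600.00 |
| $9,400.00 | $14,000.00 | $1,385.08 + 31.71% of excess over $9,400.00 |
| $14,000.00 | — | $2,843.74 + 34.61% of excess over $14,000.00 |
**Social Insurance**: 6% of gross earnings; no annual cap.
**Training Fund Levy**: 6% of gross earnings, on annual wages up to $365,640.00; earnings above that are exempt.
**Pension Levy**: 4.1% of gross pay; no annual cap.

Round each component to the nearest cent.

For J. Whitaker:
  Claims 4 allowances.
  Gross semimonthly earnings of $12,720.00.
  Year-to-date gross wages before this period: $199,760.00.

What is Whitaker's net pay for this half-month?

Income Tax: taxable = $12,720.00 − 4×$80.00 = $12,400.00
  $1,385.08 + 31.71% × ($12,400.00 − $9,400.00) = $1,385.08 + 31.71% × $3,000.00 = $2,336.38
Social Insurance: 6% × $12,720.00 = $763.20
Training Fund Levy: 6% × $12,720.00 = $763.20
Pension Levy: 4.1% × $12,720.00 = $521.52
Total withheld: $2,336.38 + $763.20 + $763.20 + $521.52 = $4,384.30
Net pay: $12,720.00 − $4,384.30 = $8,335.70

$8,335.70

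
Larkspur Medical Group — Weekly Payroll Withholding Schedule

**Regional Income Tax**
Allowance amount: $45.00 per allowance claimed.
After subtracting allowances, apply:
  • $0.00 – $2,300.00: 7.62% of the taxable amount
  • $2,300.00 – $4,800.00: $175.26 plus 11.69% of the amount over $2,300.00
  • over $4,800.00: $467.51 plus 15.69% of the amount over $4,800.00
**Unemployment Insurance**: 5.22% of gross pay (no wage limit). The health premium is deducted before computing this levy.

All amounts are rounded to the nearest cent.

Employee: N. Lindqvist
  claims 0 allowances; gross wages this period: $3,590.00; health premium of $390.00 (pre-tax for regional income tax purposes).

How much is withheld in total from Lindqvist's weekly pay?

$447.51

Regional Income Tax: taxable = $3,590.00 − $390.00 = $3,200.00
  $175.26 + 11.69% × ($3,200.00 − $2,300.00) = $175.26 + 11.69% × $900.00 = $280.47
Unemployment Insurance: 5.22% × $3,200.00 = $167.04
Total: $280.47 + $167.04 = $447.51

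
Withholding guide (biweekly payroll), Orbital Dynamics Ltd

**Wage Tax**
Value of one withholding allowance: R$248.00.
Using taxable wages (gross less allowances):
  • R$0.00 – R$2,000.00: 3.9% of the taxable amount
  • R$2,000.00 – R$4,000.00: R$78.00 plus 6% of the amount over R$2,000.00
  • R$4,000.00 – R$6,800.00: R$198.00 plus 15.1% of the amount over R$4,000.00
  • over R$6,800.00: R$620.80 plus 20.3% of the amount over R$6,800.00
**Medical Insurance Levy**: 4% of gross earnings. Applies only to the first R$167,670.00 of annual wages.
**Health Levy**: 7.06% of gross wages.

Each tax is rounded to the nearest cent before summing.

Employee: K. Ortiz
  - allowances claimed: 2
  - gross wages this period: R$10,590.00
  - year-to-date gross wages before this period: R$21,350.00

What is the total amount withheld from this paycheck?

R$2,460.73

Wage Tax: taxable = R$10,590.00 − 2×R$248.00 = R$10,094.00
  R$620.80 + 20.3% × (R$10,094.00 − R$6,800.00) = R$620.80 + 20.3% × R$3,294.00 = R$1,289.48
Medical Insurance Levy: 4% × R$10,590.00 = R$423.60
Health Levy: 7.06% × R$10,590.00 = R$747.65
Total: R$1,289.48 + R$423.60 + R$747.65 = R$2,460.73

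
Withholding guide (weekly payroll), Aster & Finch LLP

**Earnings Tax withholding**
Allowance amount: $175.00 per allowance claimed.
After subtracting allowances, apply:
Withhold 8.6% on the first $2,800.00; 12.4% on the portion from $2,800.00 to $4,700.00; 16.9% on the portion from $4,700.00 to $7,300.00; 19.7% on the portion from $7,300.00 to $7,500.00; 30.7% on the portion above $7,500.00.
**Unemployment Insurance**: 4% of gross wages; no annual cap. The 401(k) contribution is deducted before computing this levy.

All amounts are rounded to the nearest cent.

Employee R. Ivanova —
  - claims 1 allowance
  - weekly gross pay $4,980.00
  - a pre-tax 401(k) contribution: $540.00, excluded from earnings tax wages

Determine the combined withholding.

$600.06

Earnings Tax: taxable = $4,980.00 − $540.00 − 1×$175.00 = $4,265.00
  $240.80 + 12.4% × ($4,265.00 − $2,800.00) = $240.80 + 12.4% × $1,465.00 = $422.46
Unemployment Insurance: 4% × $4,440.00 = $177.60
Total: $422.46 + $177.60 = $600.06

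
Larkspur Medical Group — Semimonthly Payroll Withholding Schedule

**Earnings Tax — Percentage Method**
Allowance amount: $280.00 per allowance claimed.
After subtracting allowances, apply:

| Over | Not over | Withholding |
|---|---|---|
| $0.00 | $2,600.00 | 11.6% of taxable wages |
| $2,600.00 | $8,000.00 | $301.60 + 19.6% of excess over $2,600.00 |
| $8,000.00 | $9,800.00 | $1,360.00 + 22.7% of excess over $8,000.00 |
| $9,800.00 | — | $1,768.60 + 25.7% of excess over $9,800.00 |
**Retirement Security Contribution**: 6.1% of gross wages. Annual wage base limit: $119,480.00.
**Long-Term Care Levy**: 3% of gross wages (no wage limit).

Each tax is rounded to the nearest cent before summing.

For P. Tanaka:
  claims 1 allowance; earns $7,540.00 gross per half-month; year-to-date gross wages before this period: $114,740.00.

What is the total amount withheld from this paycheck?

$1,730.30

Earnings Tax: taxable = $7,540.00 − 1×$280.00 = $7,260.00
  $301.60 + 19.6% × ($7,260.00 − $2,600.00) = $301.60 + 19.6% × $4,660.00 = $1,214.96
Retirement Security Contribution: cap $119,480.00 − YTD $114,740.00 = $4,740.00 subject; 6.1% × $4,740.00 = $289.14
Long-Term Care Levy: 3% × $7,540.00 = $226.20
Total: $1,214.96 + $289.14 + $226.20 = $1,730.30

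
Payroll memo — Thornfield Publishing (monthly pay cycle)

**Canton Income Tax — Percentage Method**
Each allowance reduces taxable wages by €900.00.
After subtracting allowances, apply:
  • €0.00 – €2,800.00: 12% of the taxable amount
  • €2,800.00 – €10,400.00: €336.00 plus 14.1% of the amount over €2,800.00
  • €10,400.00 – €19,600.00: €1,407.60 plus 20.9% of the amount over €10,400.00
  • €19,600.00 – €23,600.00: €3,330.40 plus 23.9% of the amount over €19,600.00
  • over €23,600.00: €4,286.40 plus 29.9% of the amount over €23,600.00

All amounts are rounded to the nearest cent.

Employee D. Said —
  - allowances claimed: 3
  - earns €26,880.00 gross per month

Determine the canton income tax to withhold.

€4,459.82

Canton Income Tax: taxable = €26,880.00 − 3×€900.00 = €24,180.00
  €4,286.40 + 29.9% × (€24,180.00 − €23,600.00) = €4,286.40 + 29.9% × €580.00 = €4,459.82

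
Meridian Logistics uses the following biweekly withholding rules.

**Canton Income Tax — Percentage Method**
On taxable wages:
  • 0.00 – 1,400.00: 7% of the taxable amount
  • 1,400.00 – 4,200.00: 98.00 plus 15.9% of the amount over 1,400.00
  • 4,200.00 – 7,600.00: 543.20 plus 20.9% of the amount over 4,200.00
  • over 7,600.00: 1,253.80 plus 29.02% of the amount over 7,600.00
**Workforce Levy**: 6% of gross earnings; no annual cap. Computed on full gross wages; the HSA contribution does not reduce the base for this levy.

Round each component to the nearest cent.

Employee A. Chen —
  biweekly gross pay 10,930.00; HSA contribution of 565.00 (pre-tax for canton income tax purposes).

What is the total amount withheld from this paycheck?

2,712.00

Canton Income Tax: taxable = 10,930.00 − 565.00 = 10,365.00
  1,253.80 + 29.02% × (10,365.00 − 7,600.00) = 1,253.80 + 29.02% × 2,765.00 = 2,056.20
Workforce Levy: 6% × 10,930.00 = 655.80
Total: 2,056.20 + 655.80 = 2,712.00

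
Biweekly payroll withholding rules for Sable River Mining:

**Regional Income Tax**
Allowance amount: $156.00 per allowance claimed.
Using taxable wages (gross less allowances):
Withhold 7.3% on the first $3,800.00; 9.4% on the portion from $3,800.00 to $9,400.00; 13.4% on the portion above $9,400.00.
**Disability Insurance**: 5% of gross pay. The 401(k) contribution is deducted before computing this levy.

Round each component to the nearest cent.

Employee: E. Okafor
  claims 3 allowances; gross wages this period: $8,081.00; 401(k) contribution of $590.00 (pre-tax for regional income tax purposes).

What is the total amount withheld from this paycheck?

$954.91

Regional Income Tax: taxable = $8,081.00 − $590.00 − 3×$156.00 = $7,023.00
  $277.40 + 9.4% × ($7,023.00 − $3,800.00) = $277.40 + 9.4% × $3,223.00 = $580.36
Disability Insurance: 5% × $7,491.00 = $374.55
Total: $580.36 + $374.55 = $954.91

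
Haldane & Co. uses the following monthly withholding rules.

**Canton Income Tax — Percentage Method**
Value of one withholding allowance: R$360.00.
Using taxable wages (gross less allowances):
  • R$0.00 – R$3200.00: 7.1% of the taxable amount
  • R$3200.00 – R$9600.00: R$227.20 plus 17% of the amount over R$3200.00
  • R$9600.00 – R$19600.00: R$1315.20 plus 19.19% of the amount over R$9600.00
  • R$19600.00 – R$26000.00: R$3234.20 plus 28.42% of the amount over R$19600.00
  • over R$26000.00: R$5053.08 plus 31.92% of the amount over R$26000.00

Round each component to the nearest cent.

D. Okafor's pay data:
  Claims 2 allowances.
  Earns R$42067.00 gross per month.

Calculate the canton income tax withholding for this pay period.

R$9951.84

Canton Income Tax: taxable = R$42067.00 − 2×R$360.00 = R$41347.00
  R$5053.08 + 31.92% × (R$41347.00 − R$26000.00) = R$5053.08 + 31.92% × R$15347.00 = R$9951.84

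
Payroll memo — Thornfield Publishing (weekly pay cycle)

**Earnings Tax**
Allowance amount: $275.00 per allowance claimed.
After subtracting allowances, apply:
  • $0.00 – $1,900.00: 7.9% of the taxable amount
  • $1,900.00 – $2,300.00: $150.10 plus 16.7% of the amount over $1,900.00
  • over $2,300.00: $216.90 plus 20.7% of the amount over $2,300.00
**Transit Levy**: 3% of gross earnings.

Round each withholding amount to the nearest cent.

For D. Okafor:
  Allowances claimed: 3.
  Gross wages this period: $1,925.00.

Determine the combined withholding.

$144.65

Earnings Tax: taxable = $1,925.00 − 3×$275.00 = $1,100.00
  7.9% × $1,100.00 = $86.90
Transit Levy: 3% × $1,925.00 = $57.75
Total: $86.90 + $57.75 = $144.65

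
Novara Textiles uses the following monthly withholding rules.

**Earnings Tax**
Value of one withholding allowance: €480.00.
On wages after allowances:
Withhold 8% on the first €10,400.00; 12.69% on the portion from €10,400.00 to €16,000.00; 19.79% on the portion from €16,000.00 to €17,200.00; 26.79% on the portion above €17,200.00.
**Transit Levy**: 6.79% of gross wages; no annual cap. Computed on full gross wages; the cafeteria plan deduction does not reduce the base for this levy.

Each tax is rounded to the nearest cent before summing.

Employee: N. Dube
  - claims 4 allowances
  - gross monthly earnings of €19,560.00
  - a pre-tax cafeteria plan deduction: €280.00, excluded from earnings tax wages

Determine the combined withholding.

Earnings Tax: taxable = €19,560.00 − €280.00 − 4×€480.00 = €17,360.00
  €1,780.12 + 26.79% × (€17,360.00 − €17,200.00) = €1,780.12 + 26.79% × €160.00 = €1,822.98
Transit Levy: 6.79% × €19,560.00 = €1,328.12
Total: €1,822.98 + €1,328.12 = €3,151.10

€3,151.10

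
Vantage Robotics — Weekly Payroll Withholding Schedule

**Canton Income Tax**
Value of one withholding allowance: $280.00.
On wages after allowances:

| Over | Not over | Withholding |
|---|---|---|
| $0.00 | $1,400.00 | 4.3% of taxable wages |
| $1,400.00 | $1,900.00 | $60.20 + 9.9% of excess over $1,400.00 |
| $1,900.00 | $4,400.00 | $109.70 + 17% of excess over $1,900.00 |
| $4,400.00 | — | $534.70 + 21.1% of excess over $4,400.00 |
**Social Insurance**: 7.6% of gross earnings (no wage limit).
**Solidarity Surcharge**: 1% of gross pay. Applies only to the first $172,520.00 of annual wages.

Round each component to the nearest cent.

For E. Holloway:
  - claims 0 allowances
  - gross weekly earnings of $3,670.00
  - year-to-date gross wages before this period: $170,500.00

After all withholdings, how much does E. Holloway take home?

Canton Income Tax: taxable = $3,670.00
  $109.70 + 17% × ($3,670.00 − $1,900.00) = $109.70 + 17% × $1,770.00 = $410.60
Social Insurance: 7.6% × $3,670.00 = $278.92
Solidarity Surcharge: cap $172,520.00 − YTD $170,500.00 = $2,020.00 subject; 1% × $2,020.00 = $20.20
Total withheld: $410.60 + $278.92 + $20.20 = $709.72
Net pay: $3,670.00 − $709.72 = $2,960.28

$2,960.28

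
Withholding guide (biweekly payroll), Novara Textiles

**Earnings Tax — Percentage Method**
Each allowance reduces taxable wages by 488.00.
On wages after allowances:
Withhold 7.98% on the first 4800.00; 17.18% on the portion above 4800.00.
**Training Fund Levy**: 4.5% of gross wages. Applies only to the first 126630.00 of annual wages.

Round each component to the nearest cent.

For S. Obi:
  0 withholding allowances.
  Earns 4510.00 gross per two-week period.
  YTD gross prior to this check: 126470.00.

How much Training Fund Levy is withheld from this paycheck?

Training Fund Levy: cap 126630.00 − YTD 126470.00 = 160.00 subject; 4.5% × 160.00 = 7.20

7.20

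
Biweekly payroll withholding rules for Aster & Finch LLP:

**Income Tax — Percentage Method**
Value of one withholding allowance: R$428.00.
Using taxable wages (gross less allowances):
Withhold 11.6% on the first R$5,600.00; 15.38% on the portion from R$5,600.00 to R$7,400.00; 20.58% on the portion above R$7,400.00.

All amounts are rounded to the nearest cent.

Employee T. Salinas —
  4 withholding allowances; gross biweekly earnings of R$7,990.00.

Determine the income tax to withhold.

Income Tax: taxable = R$7,990.00 − 4×R$428.00 = R$6,278.00
  R$649.60 + 15.38% × (R$6,278.00 − R$5,600.00) = R$649.60 + 15.38% × R$678.00 = R$753.88

R$753.88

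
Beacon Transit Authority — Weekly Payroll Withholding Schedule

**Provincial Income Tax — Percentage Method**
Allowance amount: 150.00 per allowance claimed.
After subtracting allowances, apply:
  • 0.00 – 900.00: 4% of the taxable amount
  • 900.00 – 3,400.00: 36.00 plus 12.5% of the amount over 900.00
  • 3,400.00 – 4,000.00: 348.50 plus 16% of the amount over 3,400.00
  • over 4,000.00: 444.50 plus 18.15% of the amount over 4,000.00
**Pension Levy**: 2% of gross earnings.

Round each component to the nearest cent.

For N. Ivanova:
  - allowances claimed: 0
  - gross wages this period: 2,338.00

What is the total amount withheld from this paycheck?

Provincial Income Tax: taxable = 2,338.00
  36.00 + 12.5% × (2,338.00 − 900.00) = 36.00 + 12.5% × 1,438.00 = 215.75
Pension Levy: 2% × 2,338.00 = 46.76
Total: 215.75 + 46.76 = 262.51

262.51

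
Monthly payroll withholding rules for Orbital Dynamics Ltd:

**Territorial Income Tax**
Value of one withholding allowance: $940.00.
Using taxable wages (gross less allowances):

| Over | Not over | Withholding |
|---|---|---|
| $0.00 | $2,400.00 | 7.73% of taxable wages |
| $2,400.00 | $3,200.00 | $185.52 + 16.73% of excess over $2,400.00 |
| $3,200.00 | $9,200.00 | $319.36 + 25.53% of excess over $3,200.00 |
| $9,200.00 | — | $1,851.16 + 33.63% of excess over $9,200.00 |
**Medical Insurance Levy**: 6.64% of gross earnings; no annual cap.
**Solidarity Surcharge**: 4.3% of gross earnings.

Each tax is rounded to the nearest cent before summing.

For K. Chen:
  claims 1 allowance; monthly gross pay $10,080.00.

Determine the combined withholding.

$2,938.59

Territorial Income Tax: taxable = $10,080.00 − 1×$940.00 = $9,140.00
  $319.36 + 25.53% × ($9,140.00 − $3,200.00) = $319.36 + 25.53% × $5,940.00 = $1,835.84
Medical Insurance Levy: 6.64% × $10,080.00 = $669.31
Solidarity Surcharge: 4.3% × $10,080.00 = $433.44
Total: $1,835.84 + $669.31 + $433.44 = $2,938.59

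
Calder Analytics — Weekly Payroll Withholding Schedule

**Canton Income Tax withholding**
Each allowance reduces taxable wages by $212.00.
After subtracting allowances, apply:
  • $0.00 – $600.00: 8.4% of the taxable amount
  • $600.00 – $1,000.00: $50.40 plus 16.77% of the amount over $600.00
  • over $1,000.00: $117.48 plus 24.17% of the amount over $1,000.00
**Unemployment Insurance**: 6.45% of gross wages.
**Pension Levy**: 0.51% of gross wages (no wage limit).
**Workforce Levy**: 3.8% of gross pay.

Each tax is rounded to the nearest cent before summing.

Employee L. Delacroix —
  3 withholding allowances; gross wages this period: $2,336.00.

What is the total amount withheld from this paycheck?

Canton Income Tax: taxable = $2,336.00 − 3×$212.00 = $1,700.00
  $117.48 + 24.17% × ($1,700.00 − $1,000.00) = $117.48 + 24.17% × $700.00 = $286.67
Unemployment Insurance: 6.45% × $2,336.00 = $150.67
Pension Levy: 0.51% × $2,336.00 = $11.91
Workforce Levy: 3.8% × $2,336.00 = $88.77
Total: $286.67 + $150.67 + $11.91 + $88.77 = $538.02

$538.02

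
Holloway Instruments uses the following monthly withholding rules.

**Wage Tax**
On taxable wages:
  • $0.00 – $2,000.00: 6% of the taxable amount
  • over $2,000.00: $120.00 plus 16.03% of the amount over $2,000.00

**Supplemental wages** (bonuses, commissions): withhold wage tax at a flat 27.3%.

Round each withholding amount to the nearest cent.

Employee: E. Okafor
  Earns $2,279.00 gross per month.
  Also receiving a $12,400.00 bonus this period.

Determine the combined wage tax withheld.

Wage Tax: taxable = $2,279.00
  $120.00 + 16.03% × ($2,279.00 − $2,000.00) = $120.00 + 16.03% × $279.00 = $164.72
Supplemental (27.3% flat on bonus): 27.3% × $12,400.00 = $3,385.20
Total wage tax: $164.72 + $3,385.20 = $3,549.92

$3,549.92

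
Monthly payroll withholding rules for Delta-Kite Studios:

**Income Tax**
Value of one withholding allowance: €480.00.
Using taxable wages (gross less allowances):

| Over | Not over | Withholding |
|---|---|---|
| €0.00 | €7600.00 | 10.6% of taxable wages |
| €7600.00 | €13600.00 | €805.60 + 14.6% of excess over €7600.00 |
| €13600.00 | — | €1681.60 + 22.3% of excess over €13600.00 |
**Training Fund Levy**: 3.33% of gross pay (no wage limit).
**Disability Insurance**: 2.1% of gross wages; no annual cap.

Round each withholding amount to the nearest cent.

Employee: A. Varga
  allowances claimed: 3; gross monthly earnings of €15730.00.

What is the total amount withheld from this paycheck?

Income Tax: taxable = €15730.00 − 3×€480.00 = €14290.00
  €1681.60 + 22.3% × (€14290.00 − €13600.00) = €1681.60 + 22.3% × €690.00 = €1835.47
Training Fund Levy: 3.33% × €15730.00 = €523.81
Disability Insurance: 2.1% × €15730.00 = €330.33
Total: €1835.47 + €523.81 + €330.33 = €2689.61

€2689.61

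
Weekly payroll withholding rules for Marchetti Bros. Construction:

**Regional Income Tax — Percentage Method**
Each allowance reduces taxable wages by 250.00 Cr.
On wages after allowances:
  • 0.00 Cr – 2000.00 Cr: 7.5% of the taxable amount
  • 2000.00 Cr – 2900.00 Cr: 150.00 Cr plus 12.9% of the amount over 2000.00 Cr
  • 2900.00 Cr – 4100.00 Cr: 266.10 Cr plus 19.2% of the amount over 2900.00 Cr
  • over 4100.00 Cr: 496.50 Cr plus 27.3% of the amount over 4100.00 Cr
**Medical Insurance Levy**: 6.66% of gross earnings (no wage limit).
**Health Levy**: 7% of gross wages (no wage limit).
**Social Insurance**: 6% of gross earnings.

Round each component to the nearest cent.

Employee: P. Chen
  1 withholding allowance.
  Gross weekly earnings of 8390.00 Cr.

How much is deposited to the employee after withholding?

5141.11 Cr

Regional Income Tax: taxable = 8390.00 Cr − 1×250.00 Cr = 8140.00 Cr
  496.50 Cr + 27.3% × (8140.00 Cr − 4100.00 Cr) = 496.50 Cr + 27.3% × 4040.00 Cr = 1599.42 Cr
Medical Insurance Levy: 6.66% × 8390.00 Cr = 558.77 Cr
Health Levy: 7% × 8390.00 Cr = 587.30 Cr
Social Insurance: 6% × 8390.00 Cr = 503.40 Cr
Total withheld: 1599.42 Cr + 558.77 Cr + 587.30 Cr + 503.40 Cr = 3248.89 Cr
Net pay: 8390.00 Cr − 3248.89 Cr = 5141.11 Cr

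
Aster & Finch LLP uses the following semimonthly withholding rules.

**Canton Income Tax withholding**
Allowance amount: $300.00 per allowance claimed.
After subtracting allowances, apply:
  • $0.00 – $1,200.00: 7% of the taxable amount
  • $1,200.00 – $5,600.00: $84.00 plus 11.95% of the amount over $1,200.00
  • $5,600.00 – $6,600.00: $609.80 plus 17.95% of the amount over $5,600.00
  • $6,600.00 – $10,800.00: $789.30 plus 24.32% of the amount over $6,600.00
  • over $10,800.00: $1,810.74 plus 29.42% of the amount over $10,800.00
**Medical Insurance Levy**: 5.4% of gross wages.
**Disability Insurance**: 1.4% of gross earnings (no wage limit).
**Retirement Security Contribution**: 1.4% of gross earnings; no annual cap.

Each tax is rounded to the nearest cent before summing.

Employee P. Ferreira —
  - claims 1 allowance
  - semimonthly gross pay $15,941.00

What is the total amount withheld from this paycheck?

Canton Income Tax: taxable = $15,941.00 − 1×$300.00 = $15,641.00
  $1,810.74 + 29.42% × ($15,641.00 − $10,800.00) = $1,810.74 + 29.42% × $4,841.00 = $3,234.96
Medical Insurance Levy: 5.4% × $15,941.00 = $860.81
Disability Insurance: 1.4% × $15,941.00 = $223.17
Retirement Security Contribution: 1.4% × $15,941.00 = $223.17
Total: $3,234.96 + $860.81 + $223.17 + $223.17 = $4,542.11

$4,542.11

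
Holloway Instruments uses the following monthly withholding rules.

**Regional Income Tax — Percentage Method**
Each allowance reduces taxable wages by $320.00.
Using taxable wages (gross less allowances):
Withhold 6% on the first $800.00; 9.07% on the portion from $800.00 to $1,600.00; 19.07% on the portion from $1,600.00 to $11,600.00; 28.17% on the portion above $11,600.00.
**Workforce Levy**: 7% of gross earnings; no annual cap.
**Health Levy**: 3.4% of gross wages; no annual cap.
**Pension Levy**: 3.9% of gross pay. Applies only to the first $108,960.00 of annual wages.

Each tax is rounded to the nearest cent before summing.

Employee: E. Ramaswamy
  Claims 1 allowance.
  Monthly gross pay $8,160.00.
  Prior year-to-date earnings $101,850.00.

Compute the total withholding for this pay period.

Regional Income Tax: taxable = $8,160.00 − 1×$320.00 = $7,840.00
  $120.56 + 19.07% × ($7,840.00 − $1,600.00) = $120.56 + 19.07% × $6,240.00 = $1,310.53
Workforce Levy: 7% × $8,160.00 = $571.20
Health Levy: 3.4% × $8,160.00 = $277.44
Pension Levy: cap $108,960.00 − YTD $101,850.00 = $7,110.00 subject; 3.9% × $7,110.00 = $277.29
Total: $1,310.53 + $571.20 + $277.44 + $277.29 = $2,436.46

$2,436.46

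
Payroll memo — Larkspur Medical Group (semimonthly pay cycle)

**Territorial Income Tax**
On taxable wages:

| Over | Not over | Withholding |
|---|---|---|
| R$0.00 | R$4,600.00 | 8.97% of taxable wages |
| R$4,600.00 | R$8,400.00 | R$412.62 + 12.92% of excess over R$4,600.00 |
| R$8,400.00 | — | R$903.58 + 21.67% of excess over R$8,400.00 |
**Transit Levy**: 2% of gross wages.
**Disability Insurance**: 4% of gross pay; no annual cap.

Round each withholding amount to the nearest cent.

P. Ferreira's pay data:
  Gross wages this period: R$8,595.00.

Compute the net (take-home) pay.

R$7,133.46

Territorial Income Tax: taxable = R$8,595.00
  R$903.58 + 21.67% × (R$8,595.00 − R$8,400.00) = R$903.58 + 21.67% × R$195.00 = R$945.84
Transit Levy: 2% × R$8,595.00 = R$171.90
Disability Insurance: 4% × R$8,595.00 = R$343.80
Total withheld: R$945.84 + R$171.90 + R$343.80 = R$1,461.54
Net pay: R$8,595.00 − R$1,461.54 = R$7,133.46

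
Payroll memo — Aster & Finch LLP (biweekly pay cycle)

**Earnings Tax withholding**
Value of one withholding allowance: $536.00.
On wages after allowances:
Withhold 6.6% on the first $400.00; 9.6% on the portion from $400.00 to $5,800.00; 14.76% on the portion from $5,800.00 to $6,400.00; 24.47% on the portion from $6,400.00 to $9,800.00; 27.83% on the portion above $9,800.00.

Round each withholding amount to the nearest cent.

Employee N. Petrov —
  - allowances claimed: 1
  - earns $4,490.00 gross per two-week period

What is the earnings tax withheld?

Earnings Tax: taxable = $4,490.00 − 1×$536.00 = $3,954.00
  $26.40 + 9.6% × ($3,954.00 − $400.00) = $26.40 + 9.6% × $3,554.00 = $367.58

$367.58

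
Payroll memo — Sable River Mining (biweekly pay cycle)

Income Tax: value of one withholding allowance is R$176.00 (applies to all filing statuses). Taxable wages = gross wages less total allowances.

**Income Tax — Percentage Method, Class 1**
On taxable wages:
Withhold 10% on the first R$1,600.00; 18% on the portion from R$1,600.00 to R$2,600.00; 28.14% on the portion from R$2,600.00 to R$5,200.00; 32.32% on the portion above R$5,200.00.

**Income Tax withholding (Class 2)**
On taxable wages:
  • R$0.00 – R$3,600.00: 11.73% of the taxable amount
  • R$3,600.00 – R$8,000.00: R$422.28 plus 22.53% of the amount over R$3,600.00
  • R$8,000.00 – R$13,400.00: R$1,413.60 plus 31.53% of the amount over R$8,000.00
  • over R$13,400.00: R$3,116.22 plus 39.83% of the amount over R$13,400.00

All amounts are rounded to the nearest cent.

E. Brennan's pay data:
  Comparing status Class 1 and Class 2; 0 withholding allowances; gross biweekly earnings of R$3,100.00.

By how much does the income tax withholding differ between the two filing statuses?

R$117.07

Income Tax (Class 1): taxable = R$3,100.00
  R$340.00 + 28.14% × (R$3,100.00 − R$2,600.00) = R$340.00 + 28.14% × R$500.00 = R$480.70
Income Tax (Class 2): taxable = R$3,100.00
  11.73% × R$3,100.00 = R$363.63
Difference: |R$480.70 − R$363.63| = R$117.07 (higher under Class 1)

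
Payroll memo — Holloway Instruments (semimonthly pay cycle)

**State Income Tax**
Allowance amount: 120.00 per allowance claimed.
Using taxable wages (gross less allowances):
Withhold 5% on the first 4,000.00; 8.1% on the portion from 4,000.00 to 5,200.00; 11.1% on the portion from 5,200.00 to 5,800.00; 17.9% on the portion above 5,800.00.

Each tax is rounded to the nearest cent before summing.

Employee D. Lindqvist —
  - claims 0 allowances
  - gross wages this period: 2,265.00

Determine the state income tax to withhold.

113.25

State Income Tax: taxable = 2,265.00
  5% × 2,265.00 = 113.25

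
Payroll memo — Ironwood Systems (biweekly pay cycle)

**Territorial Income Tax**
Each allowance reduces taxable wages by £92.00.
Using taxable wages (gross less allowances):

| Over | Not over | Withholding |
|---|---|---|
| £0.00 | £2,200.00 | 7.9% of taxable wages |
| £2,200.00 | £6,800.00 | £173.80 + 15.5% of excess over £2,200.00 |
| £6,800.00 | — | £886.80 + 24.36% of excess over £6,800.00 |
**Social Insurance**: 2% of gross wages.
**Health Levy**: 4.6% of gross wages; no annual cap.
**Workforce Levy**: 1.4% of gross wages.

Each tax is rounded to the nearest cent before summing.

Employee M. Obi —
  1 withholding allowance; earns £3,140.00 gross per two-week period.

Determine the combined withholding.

Territorial Income Tax: taxable = £3,140.00 − 1×£92.00 = £3,048.00
  £173.80 + 15.5% × (£3,048.00 − £2,200.00) = £173.80 + 15.5% × £848.00 = £305.24
Social Insurance: 2% × £3,140.00 = £62.80
Health Levy: 4.6% × £3,140.00 = £144.44
Workforce Levy: 1.4% × £3,140.00 = £43.96
Total: £305.24 + £62.80 + £144.44 + £43.96 = £556.44

£556.44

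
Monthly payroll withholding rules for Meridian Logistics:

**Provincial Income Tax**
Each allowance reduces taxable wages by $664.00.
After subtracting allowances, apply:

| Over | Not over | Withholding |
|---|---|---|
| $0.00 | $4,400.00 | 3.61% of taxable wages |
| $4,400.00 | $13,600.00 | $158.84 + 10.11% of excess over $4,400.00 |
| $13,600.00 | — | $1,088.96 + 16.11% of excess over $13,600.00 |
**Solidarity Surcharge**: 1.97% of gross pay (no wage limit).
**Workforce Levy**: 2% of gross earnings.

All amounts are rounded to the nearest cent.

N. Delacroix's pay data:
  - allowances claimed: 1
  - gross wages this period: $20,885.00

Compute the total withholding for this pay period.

Provincial Income Tax: taxable = $20,885.00 − 1×$664.00 = $20,221.00
  $1,088.96 + 16.11% × ($20,221.00 − $13,600.00) = $1,088.96 + 16.11% × $6,621.00 = $2,155.60
Solidarity Surcharge: 1.97% × $20,885.00 = $411.43
Workforce Levy: 2% × $20,885.00 = $417.70
Total: $2,155.60 + $411.43 + $417.70 = $2,984.73

$2,984.73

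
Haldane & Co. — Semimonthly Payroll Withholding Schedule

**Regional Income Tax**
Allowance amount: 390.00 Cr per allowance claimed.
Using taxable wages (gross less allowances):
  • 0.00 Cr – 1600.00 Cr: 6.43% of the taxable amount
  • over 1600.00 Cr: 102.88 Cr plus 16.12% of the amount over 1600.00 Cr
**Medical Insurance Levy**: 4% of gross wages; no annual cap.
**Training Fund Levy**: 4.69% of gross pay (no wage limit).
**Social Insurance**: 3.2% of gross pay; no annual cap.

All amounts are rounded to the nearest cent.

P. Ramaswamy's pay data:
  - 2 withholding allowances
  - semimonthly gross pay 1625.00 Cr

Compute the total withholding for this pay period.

Regional Income Tax: taxable = 1625.00 Cr − 2×390.00 Cr = 845.00 Cr
  6.43% × 845.00 Cr = 54.33 Cr
Medical Insurance Levy: 4% × 1625.00 Cr = 65.00 Cr
Training Fund Levy: 4.69% × 1625.00 Cr = 76.21 Cr
Social Insurance: 3.2% × 1625.00 Cr = 52.00 Cr
Total: 54.33 Cr + 65.00 Cr + 76.21 Cr + 52.00 Cr = 247.54 Cr

247.54 Cr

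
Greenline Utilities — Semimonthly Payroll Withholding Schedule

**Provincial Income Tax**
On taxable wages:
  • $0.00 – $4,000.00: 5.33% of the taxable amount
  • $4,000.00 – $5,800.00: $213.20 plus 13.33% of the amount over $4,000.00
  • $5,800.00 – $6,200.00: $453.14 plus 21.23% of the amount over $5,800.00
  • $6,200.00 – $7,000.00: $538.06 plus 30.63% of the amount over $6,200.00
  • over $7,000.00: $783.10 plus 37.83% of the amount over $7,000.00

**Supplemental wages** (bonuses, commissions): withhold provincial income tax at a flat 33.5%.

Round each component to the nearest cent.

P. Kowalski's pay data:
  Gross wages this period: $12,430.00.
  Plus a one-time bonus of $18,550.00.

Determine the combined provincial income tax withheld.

$9,051.52

Provincial Income Tax: taxable = $12,430.00
  $783.10 + 37.83% × ($12,430.00 − $7,000.00) = $783.10 + 37.83% × $5,430.00 = $2,837.27
Supplemental (33.5% flat on bonus): 33.5% × $18,550.00 = $6,214.25
Total provincial income tax: $2,837.27 + $6,214.25 = $9,051.52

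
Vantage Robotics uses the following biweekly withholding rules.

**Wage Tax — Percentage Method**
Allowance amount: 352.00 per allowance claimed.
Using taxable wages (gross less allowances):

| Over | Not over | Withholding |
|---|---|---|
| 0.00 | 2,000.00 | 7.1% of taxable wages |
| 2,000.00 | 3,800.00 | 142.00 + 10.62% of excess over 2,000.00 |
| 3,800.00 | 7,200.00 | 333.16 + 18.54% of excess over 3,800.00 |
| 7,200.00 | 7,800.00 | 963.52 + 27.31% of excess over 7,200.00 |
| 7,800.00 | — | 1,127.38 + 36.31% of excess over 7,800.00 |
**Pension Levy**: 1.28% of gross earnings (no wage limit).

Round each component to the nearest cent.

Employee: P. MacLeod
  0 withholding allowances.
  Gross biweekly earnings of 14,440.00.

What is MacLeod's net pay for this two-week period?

Wage Tax: taxable = 14,440.00
  1,127.38 + 36.31% × (14,440.00 − 7,800.00) = 1,127.38 + 36.31% × 6,640.00 = 3,538.36
Pension Levy: 1.28% × 14,440.00 = 184.83
Total withheld: 3,538.36 + 184.83 = 3,723.19
Net pay: 14,440.00 − 3,723.19 = 10,716.81

10,716.81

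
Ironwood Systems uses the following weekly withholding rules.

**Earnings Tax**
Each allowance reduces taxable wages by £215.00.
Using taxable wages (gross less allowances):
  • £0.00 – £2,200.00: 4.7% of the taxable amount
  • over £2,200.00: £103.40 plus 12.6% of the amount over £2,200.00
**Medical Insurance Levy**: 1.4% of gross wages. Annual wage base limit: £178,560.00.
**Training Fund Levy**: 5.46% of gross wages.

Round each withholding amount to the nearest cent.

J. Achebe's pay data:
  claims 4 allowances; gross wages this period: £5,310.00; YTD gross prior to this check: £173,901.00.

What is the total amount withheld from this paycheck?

Earnings Tax: taxable = £5,310.00 − 4×£215.00 = £4,450.00
  £103.40 + 12.6% × (£4,450.00 − £2,200.00) = £103.40 + 12.6% × £2,250.00 = £386.90
Medical Insurance Levy: cap £178,560.00 − YTD £173,901.00 = £4,659.00 subject; 1.4% × £4,659.00 = £65.23
Training Fund Levy: 5.46% × £5,310.00 = £289.93
Total: £386.90 + £65.23 + £289.93 = £742.06

£742.06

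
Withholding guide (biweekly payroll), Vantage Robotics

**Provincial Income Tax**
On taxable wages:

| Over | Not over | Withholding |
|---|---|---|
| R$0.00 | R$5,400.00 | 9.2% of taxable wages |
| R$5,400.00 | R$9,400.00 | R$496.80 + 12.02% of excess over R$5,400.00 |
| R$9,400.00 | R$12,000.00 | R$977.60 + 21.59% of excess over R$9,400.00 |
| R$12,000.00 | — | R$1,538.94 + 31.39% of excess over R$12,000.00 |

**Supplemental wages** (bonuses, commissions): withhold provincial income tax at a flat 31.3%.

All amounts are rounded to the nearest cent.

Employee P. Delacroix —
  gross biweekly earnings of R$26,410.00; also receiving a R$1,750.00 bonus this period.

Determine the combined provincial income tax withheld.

R$6,609.99

Provincial Income Tax: taxable = R$26,410.00
  R$1,538.94 + 31.39% × (R$26,410.00 − R$12,000.00) = R$1,538.94 + 31.39% × R$14,410.00 = R$6,062.24
Supplemental (31.3% flat on bonus): 31.3% × R$1,750.00 = R$547.75
Total provincial income tax: R$6,062.24 + R$547.75 = R$6,609.99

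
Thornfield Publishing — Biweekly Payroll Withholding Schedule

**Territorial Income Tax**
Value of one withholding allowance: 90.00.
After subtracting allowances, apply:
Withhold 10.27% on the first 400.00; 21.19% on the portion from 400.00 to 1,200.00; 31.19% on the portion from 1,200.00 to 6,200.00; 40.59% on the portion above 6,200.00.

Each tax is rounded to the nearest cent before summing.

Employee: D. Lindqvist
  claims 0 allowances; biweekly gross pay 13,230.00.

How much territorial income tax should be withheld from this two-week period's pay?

4,623.58

Territorial Income Tax: taxable = 13,230.00
  1,770.10 + 40.59% × (13,230.00 − 6,200.00) = 1,770.10 + 40.59% × 7,030.00 = 4,623.58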